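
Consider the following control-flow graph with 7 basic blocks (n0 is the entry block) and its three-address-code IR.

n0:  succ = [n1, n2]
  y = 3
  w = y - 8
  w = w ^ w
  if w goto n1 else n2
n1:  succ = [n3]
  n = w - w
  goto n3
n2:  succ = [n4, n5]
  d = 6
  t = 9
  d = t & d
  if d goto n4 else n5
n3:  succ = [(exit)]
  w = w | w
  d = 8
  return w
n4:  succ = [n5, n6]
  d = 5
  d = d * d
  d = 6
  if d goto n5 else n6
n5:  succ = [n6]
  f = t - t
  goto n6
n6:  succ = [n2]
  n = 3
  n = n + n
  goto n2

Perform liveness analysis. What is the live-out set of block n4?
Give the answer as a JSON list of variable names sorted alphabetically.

Per-block:
  n0 def {w,y} use ∅
  n1 def {n} use {w}
  n2 def {d,t} use ∅
  n3 def {d,w} use {w}
  n4 def {d} use ∅
  n5 def {f} use {t}
  n6 def {n} use ∅

Backward fixpoint:
  live n0: ∅→{w}
  live n1: {w}→{w}
  live n2: ∅→{t}
  live n3: {w}→∅
  live n4: {t}→{t}
  live n5: {t}→∅
  live n6: ∅→∅

live-out(n4) = ["t"]

Answer: ["t"]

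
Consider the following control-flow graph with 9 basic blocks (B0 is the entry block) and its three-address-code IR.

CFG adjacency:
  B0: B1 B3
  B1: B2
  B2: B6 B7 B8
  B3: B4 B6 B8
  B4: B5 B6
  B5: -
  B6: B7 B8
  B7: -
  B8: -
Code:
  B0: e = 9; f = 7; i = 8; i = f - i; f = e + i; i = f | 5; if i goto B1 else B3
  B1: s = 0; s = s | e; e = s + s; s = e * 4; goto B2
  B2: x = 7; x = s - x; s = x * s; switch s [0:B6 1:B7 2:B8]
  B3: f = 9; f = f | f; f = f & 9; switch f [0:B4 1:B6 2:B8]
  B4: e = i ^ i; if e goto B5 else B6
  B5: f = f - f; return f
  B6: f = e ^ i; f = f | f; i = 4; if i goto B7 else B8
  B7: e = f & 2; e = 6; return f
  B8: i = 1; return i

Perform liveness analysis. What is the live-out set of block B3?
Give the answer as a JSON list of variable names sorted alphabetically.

def/use:
  B0: def={e,f,i} ue=∅
  B1: def={e,s} ue={e}
  B2: def={s,x} ue={s}
  B3: def={f} ue=∅
  B4: def={e} ue={i}
  B5: def={f} ue={f}
  B6: def={f,i} ue={e,i}
  B7: def={e} ue={f}
  B8: def={i} ue=∅

Live sets:
  live B0: ∅→{e,f,i}
  live B1: {e,f,i}→{e,f,i,s}
  live B2: {e,f,i,s}→{e,f,i}
  live B3: {e,i}→{e,f,i}
  live B4: {f,i}→{e,f,i}
  live B5: {f}→∅
  live B6: {e,i}→{f}
  live B7: {f}→∅
  live B8: ∅→∅

live-out(B3) = ["e", "f", "i"]

Answer: ["e", "f", "i"]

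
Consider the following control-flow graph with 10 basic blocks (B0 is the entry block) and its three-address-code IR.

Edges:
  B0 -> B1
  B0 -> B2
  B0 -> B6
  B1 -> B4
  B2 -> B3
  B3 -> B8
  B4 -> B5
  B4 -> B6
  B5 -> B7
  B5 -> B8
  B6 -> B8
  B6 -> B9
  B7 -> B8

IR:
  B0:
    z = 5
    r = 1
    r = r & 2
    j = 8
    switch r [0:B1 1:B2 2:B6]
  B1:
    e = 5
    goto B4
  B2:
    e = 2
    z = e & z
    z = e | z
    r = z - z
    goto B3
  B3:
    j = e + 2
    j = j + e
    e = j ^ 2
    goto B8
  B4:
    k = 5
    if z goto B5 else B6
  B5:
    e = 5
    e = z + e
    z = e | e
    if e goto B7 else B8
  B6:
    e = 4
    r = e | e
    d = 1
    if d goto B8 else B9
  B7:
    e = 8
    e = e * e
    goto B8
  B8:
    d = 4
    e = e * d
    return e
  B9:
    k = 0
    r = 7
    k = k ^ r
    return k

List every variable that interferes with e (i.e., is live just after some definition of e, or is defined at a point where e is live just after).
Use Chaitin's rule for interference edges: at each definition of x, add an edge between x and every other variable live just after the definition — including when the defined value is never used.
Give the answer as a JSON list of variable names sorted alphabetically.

Per-block:
  B0 def {j,r,z} use ∅
  B1 def {e} use ∅
  B2 def {e,r,z} use {z}
  B3 def {e,j} use {e}
  B4 def {k} use {z}
  B5 def {e,z} use {z}
  B6 def {d,e,r} use ∅
  B7 def {e} use ∅
  B8 def {d,e} use {e}
  B9 def {k,r} use ∅

Backward fixpoint:
  live B0: ∅→{z}
  live B1: {z}→{z}
  live B2: {z}→{e}
  live B3: {e}→{e}
  live B4: {z}→{z}
  live B5: {z}→{e}
  live B6: ∅→{e}
  live B7: ∅→{e}
  live B8: {e}→∅
  live B9: ∅→∅

Conflict graph:
  d↔{e}
  e↔{d,j,r,z}
  j↔{e,r,z}
  k↔{r,z}
  r↔{e,j,k,z}
  z↔{e,j,k,r}

N(e) = ["d", "j", "r", "z"]

Answer: ["d", "j", "r", "z"]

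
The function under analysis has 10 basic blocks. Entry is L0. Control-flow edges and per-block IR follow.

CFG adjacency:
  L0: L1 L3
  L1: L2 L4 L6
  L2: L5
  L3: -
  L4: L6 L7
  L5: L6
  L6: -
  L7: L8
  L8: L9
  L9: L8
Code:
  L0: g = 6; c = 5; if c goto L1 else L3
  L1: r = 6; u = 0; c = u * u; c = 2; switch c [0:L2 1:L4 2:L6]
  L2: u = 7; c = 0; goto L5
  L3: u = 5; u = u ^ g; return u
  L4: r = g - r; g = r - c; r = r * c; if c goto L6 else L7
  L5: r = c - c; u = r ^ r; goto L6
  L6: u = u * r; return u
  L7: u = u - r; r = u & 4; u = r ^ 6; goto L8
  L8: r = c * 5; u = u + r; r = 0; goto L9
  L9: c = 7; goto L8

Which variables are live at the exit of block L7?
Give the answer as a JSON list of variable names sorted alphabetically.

Block summaries:
  L0 def {c,g} use ∅
  L1 def {c,r,u} use ∅
  L2 def {c,u} use ∅
  L3 def {u} use {g}
  L4 def {g,r} use {c,g,r}
  L5 def {r,u} use {c}
  L6 def {u} use {r,u}
  L7 def {r,u} use {r,u}
  L8 def {r,u} use {c,u}
  L9 def {c} use ∅

Liveness:
  L0: in=∅ out={g}
  L1: in={g} out={c,g,r,u}
  L2: in=∅ out={c}
  L3: in={g} out=∅
  L4: in={c,g,r,u} out={c,r,u}
  L5: in={c} out={r,u}
  L6: in={r,u} out=∅
  L7: in={c,r,u} out={c,u}
  L8: in={c,u} out={u}
  L9: in={u} out={c,u}

live-out(L7) = ["c", "u"]

Answer: ["c", "u"]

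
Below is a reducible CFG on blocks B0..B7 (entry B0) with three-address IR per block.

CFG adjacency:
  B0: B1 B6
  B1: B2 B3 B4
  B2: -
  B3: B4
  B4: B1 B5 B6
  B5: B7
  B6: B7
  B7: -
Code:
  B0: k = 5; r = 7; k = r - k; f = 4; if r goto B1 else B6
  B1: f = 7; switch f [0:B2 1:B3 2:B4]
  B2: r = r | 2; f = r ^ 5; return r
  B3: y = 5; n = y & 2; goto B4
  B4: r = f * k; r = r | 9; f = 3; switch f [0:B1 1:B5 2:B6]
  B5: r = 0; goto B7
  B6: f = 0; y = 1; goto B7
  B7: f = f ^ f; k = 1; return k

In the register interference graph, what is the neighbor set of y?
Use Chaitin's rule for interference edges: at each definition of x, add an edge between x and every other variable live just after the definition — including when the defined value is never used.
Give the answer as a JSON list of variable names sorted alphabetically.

Block summaries:
  B0: {f,k,r} / ∅
  B1: {f} / ∅
  B2: {f,r} / {r}
  B3: {n,y} / ∅
  B4: {f,r} / {f,k}
  B5: {r} / ∅
  B6: {f,y} / ∅
  B7: {f,k} / {f}

Live sets:
  B0: in=∅ out={k,r}
  B1: in={k,r} out={f,k,r}
  B2: in={r} out=∅
  B3: in={f,k} out={f,k}
  B4: in={f,k} out={f,k,r}
  B5: in={f} out={f}
  B6: in=∅ out={f}
  B7: in={f} out=∅

Interference:
  f — {k,n,r,y}
  k — {f,n,r,y}
  n — {f,k}
  r — {f,k}
  y — {f,k}

N(y) = ["f", "k"]

Answer: ["f", "k"]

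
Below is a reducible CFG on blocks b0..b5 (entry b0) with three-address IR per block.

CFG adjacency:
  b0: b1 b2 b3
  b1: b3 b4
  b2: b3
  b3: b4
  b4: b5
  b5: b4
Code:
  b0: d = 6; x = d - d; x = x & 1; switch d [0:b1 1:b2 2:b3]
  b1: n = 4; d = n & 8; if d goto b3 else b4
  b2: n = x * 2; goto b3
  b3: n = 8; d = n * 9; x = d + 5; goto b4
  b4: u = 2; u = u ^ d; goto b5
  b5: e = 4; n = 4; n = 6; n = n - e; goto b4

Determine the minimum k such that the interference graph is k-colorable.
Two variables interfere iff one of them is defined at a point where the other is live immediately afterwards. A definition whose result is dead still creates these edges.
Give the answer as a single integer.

def/use:
  b0 def {d,x} use ∅
  b1 def {d,n} use ∅
  b2 def {n} use {x}
  b3 def {d,n,x} use ∅
  b4 def {u} use {d}
  b5 def {e,n} use ∅

Live sets:
  b0: in=∅ out={x}
  b1: in=∅ out={d}
  b2: in={x} out=∅
  b3: in=∅ out={d}
  b4: in={d} out={d}
  b5: in={d} out={d}

Interfere edges:
  d↔{e,n,u,x}
  e↔{d,n}
  n↔{d,e}
  u↔{d}
  x↔{d}

Chromatic number:
  {d,e,n} pairwise interfere (3-clique) ⇒ χ ≥ 3
  3-colouring: c0={d}  c1={e,u,x}  c2={n}
  χ = 3

Answer: 3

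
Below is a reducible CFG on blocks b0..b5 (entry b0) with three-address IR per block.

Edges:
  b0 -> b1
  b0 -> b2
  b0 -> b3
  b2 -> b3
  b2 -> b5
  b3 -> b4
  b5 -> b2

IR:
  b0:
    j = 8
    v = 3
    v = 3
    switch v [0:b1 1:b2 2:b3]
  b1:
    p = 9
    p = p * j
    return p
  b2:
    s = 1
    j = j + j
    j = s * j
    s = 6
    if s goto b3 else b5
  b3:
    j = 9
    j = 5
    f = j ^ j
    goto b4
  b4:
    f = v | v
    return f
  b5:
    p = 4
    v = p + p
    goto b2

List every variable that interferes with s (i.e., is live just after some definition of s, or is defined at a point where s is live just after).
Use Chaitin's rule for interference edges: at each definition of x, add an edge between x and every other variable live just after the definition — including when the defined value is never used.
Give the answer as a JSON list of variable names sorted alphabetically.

Block summaries:
  b0: def={j,v} ue=∅
  b1: def={p} ue={j}
  b2: def={j,s} ue={j}
  b3: def={f,j} ue=∅
  b4: def={f} ue={v}
  b5: def={p,v} ue=∅

Liveness:
  b0 li=∅ lo={j,v}
  b1 li={j} lo=∅
  b2 li={j,v} lo={j,v}
  b3 li={v} lo={v}
  b4 li={v} lo=∅
  b5 li={j} lo={j,v}

Interference:
  f: {v}
  j: {p,s,v}
  p: {j}
  s: {j,v}
  v: {f,j,s}

N(s) = ["j", "v"]

Answer: ["j", "v"]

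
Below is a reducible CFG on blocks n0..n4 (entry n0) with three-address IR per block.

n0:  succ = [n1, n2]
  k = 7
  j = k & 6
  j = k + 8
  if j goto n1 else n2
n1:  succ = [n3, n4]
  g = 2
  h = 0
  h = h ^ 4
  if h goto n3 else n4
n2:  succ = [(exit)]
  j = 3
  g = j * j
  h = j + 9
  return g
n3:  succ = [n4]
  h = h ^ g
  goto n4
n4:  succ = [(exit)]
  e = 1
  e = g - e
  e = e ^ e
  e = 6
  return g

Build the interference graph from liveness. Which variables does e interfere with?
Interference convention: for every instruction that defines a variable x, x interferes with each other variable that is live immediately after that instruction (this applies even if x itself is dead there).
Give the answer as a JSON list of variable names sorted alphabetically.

Per-block:
  n0 def {j,k} use ∅
  n1 def {g,h} use ∅
  n2 def {g,h,j} use ∅
  n3 def {h} use {g,h}
  n4 def {e} use {g}

Liveness:
  n0: in=∅ out=∅
  n1: in=∅ out={g,h}
  n2: in=∅ out=∅
  n3: in={g,h} out={g}
  n4: in={g} out=∅

Interfere edges:
  e — {g}
  g — {e,h,j}
  h — {g}
  j — {g,k}
  k — {j}

N(e) = ["g"]

Answer: ["g"]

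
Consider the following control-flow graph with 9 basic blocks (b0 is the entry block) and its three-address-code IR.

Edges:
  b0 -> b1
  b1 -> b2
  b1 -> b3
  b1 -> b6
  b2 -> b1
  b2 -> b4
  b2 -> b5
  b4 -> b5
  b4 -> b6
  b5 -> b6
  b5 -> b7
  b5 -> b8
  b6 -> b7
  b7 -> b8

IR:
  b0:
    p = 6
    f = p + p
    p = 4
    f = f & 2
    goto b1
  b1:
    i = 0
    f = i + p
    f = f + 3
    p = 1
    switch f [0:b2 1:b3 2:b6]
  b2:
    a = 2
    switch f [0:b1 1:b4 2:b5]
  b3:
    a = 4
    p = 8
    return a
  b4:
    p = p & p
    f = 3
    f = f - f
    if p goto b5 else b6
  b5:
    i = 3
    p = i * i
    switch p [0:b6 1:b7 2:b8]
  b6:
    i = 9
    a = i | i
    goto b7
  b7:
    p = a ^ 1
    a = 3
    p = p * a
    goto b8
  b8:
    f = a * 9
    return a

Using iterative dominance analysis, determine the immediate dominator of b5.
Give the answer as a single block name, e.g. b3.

idom tree: b1←b0 b2←b1 b3←b1 b4←b2 b5←b2 b6←b1 b7←b1 b8←b1
Join-block Dom:
  b1: preds {b0,b2}: {b0} ∩ {b0,b1,b2} = {b0}; idom=b0
  b5: preds {b2,b4}: {b0,b1,b2} ∩ {b0,b1,b2,b4} = {b0,b1,b2}; idom=b2
  b6: preds {b1,b4,b5}: {b0,b1} ∩ {b0,b1,b2,b4} ∩ {b0,b1,b2,b5} = {b0,b1}; idom=b1
  b7: preds {b5,b6}: {b0,b1,b2,b5} ∩ {b0,b1,b6} = {b0,b1}; idom=b1
  b8: preds {b5,b7}: {b0,b1,b2,b5} ∩ {b0,b1,b7} = {b0,b1}; idom=b1

idom(b5) = b2

Answer: b2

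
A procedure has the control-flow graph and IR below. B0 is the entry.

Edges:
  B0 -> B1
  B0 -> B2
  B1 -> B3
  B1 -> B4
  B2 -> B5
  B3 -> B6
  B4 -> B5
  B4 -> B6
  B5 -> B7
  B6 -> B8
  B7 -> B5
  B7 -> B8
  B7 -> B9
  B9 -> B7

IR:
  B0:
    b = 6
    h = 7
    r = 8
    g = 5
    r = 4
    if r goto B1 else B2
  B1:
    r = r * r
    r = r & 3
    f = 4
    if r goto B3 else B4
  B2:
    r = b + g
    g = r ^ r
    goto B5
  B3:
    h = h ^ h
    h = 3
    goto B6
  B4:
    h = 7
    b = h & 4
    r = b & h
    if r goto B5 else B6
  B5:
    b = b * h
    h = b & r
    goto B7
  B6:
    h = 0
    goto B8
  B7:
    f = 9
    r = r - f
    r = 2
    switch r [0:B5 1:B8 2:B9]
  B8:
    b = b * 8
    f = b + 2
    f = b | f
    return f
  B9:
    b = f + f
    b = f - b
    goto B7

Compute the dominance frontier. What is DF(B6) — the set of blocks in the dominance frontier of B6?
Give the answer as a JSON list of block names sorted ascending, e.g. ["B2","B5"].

Answer: ["B8"]

Derivation:
idom tree: B1←B0 B2←B0 B3←B1 B4←B1 B5←B0 B6←B1 B7←B5 B8←B0 B9←B7
Join-block Dom:
  B5: preds {B2,B4,B7}: {B0,B2} ∩ {B0,B1,B4} ∩ {B0,B5,B7} = {B0}; idom=B0
  B6: preds {B3,B4}: {B0,B1,B3} ∩ {B0,B1,B4} = {B0,B1}; idom=B1
  B7: preds {B5,B9}: {B0,B5} ∩ {B0,B5,B7,B9} = {B0,B5}; idom=B5
  B8: preds {B6,B7}: {B0,B1,B6} ∩ {B0,B5,B7} = {B0}; idom=B0

DF walk-up:
  B5←B2: walk B2 to B0
  B5←B4: walk B4→B1 to B0
  B5←B7: walk B7→B5 to B0
  B6←B3: walk B3 to B1
  B6←B4: walk B4 to B1
  B7←B5: walk · to B5
  B7←B9: walk B9→B7 to B5
  B8←B6: walk B6→B1 to B0
  B8←B7: walk B7→B5 to B0
  B0 → ∅
  B1 → {B5,B8}
  B2 → {B5}
  B3 → {B6}
  B4 → {B5,B6}
  B5 → {B5,B8}
  B6 → {B8}
  B7 → {B5,B7,B8}
  B8 → ∅
  B9 → {B7}

DF(B6) = ["B8"]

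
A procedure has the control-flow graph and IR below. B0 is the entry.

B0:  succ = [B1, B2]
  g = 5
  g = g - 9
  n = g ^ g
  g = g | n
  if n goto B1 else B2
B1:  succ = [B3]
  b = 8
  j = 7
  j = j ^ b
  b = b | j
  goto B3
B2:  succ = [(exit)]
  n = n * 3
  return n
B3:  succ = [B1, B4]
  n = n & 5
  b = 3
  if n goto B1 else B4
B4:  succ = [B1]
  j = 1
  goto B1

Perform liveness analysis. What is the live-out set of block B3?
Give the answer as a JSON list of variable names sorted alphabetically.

Answer: ["n"]

Derivation:
Per-block:
  B0: {g,n} / ∅
  B1: {b,j} / ∅
  B2: {n} / {n}
  B3: {b,n} / {n}
  B4: {j} / ∅

Liveness:
  live B0: ∅→{n}
  live B1: {n}→{n}
  live B2: {n}→∅
  live B3: {n}→{n}
  live B4: {n}→{n}

live-out(B3) = ["n"]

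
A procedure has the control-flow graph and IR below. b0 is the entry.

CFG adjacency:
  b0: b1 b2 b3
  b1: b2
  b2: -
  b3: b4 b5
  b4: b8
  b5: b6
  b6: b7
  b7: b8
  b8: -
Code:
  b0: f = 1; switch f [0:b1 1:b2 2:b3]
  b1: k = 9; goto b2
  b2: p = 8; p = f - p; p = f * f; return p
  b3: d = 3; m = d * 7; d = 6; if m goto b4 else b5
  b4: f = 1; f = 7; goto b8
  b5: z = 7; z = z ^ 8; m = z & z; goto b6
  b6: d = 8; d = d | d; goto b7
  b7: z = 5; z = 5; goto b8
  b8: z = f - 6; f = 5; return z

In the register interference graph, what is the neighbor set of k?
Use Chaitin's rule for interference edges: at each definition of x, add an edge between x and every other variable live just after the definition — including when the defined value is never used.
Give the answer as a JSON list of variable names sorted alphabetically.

Answer: ["f"]

Derivation:
def/use:
  b0 def {f} use ∅
  b1 def {k} use ∅
  b2 def {p} use {f}
  b3 def {d,m} use ∅
  b4 def {f} use ∅
  b5 def {m,z} use ∅
  b6 def {d} use ∅
  b7 def {z} use ∅
  b8 def {f,z} use {f}

Backward fixpoint:
  b0: in=∅ out={f}
  b1: in={f} out={f}
  b2: in={f} out=∅
  b3: in={f} out={f}
  b4: in=∅ out={f}
  b5: in={f} out={f}
  b6: in={f} out={f}
  b7: in={f} out={f}
  b8: in={f} out=∅

Interference:
  d — {f,m}
  f — {d,k,m,p,z}
  k — {f}
  m — {d,f}
  p — {f}
  z — {f}

N(k) = ["f"]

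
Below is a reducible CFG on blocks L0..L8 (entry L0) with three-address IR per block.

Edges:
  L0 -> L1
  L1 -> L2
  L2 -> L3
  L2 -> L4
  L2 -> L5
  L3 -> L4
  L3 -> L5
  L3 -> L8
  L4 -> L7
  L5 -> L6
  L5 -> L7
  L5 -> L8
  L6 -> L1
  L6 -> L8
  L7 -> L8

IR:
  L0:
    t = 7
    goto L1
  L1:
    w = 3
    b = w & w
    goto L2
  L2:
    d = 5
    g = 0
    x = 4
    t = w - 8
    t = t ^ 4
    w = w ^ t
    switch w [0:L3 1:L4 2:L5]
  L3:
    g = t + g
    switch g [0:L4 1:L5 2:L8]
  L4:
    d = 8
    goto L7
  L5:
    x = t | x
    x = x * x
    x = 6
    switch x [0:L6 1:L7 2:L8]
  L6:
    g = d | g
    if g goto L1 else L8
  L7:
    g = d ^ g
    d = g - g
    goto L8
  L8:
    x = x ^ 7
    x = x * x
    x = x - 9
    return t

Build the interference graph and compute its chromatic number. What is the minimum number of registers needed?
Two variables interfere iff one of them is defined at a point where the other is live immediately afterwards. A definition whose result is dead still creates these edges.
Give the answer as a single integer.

Answer: 5

Derivation:
Per-block:
  L0: def={t} ue=∅
  L1: def={b,w} ue=∅
  L2: def={d,g,t,w,x} ue={w}
  L3: def={g} ue={g,t}
  L4: def={d} ue=∅
  L5: def={x} ue={t,x}
  L6: def={g} ue={d,g}
  L7: def={d,g} ue={d,g}
  L8: def={x} ue={t,x}

Backward fixpoint:
  L0: in=∅ out=∅
  L1: in=∅ out={w}
  L2: in={w} out={d,g,t,x}
  L3: in={d,g,t,x} out={d,g,t,x}
  L4: in={g,t,x} out={d,g,t,x}
  L5: in={d,g,t,x} out={d,g,t,x}
  L6: in={d,g,t,x} out={t,x}
  L7: in={d,g,t,x} out={t,x}
  L8: in={t,x} out=∅

Interfere edges:
  b: {w}
  d: {g,t,w,x}
  g: {d,t,w,x}
  t: {d,g,w,x}
  w: {b,d,g,t,x}
  x: {d,g,t,w}

Chromatic number:
  clique {d,g,t,w,x} ⇒ need ≥ 5
  assign b→R1 d→R1 g→R2 t→R3 w→R0 x→R4 — no edge inside a register ⇒ χ ≤ 5
  χ = 5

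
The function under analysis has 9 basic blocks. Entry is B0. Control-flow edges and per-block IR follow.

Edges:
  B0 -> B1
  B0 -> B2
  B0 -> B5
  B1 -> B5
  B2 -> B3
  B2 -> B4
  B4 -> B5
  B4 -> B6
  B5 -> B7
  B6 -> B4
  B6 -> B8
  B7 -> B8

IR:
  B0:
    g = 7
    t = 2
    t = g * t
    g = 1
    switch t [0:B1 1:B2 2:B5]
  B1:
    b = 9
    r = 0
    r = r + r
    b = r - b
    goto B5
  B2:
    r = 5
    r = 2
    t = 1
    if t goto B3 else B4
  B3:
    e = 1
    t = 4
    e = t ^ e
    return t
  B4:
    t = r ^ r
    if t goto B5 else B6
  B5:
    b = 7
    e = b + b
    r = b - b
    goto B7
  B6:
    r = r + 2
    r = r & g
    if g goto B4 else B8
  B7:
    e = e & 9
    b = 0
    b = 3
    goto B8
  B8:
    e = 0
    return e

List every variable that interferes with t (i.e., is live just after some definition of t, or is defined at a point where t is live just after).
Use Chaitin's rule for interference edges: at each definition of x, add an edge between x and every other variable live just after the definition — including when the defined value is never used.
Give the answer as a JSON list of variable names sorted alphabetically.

def/use:
  B0: {g,t} / ∅
  B1: {b,r} / ∅
  B2: {r,t} / ∅
  B3: {e,t} / ∅
  B4: {t} / {r}
  B5: {b,e,r} / ∅
  B6: {r} / {g,r}
  B7: {b,e} / {e}
  B8: {e} / ∅

Liveness:
  B0 li=∅ lo={g}
  B1 li=∅ lo=∅
  B2 li={g} lo={g,r}
  B3 li=∅ lo=∅
  B4 li={g,r} lo={g,r}
  B5 li=∅ lo={e}
  B6 li={g,r} lo={g,r}
  B7 li={e} lo=∅
  B8 li=∅ lo=∅

Interference:
  b — {e,r}
  e — {b,r,t}
  g — {r,t}
  r — {b,e,g,t}
  t — {e,g,r}

N(t) = ["e", "g", "r"]

Answer: ["e", "g", "r"]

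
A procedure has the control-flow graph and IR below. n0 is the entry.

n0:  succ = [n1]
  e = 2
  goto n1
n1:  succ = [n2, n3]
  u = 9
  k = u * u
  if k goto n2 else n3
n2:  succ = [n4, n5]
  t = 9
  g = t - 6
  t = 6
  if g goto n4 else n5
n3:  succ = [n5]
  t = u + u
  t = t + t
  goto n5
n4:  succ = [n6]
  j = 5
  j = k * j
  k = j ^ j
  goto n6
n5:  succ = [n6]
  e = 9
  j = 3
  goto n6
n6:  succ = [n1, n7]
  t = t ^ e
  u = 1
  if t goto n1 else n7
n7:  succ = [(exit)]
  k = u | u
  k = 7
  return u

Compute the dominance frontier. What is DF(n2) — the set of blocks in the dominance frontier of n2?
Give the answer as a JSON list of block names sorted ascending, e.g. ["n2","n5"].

Answer: ["n5", "n6"]

Analysis:
idom tree: n1←n0 n2←n1 n3←n1 n4←n2 n5←n1 n6←n1 n7←n6
Join-block Dom:
  n1: preds {n0,n6}: {n0} ∩ {n0,n1,n6} = {n0}; idom=n0
  n5: preds {n2,n3}: {n0,n1,n2} ∩ {n0,n1,n3} = {n0,n1}; idom=n1
  n6: preds {n4,n5}: {n0,n1,n2,n4} ∩ {n0,n1,n5} = {n0,n1}; idom=n1

DF walk-up:
  n1←n0: walk · to n0
  n1←n6: walk n6→n1 to n0
  n5←n2: walk n2 to n1
  n5←n3: walk n3 to n1
  n6←n4: walk n4→n2 to n1
  n6←n5: walk n5 to n1
  n0 → ∅
  n1 → {n1}
  n2 → {n5,n6}
  n3 → {n5}
  n4 → {n6}
  n5 → {n6}
  n6 → {n1}
  n7 → ∅

DF(n2) = ["n5", "n6"]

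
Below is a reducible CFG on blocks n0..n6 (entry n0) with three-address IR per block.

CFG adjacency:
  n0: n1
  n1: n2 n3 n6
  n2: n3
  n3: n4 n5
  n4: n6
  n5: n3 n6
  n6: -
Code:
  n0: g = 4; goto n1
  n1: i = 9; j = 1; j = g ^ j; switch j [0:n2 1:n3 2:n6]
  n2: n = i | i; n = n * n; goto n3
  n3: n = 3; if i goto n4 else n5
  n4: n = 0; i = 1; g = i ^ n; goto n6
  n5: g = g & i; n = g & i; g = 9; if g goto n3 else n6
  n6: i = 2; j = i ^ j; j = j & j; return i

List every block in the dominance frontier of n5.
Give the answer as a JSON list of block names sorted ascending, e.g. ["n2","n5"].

idom tree: n1←n0 n2←n1 n3←n1 n4←n3 n5←n3 n6←n1
Dom∩ at merges:
  n3: preds {n1,n2,n5}: {n0,n1} ∩ {n0,n1,n2} ∩ {n0,n1,n3,n5} = {n0,n1}; idom=n1
  n6: preds {n1,n4,n5}: {n0,n1} ∩ {n0,n1,n3,n4} ∩ {n0,n1,n3,n5} = {n0,n1}; idom=n1

DF derivation:
  join n3 pred n1: · stop@n1
  join n3 pred n2: n2 stop@n1
  join n3 pred n5: n5→n3 stop@n1
  join n6 pred n1: · stop@n1
  join n6 pred n4: n4→n3 stop@n1
  join n6 pred n5: n5→n3 stop@n1
  DF(n0)=∅
  DF(n1)=∅
  DF(n2)={n3}
  DF(n3)={n3,n6}
  DF(n4)={n6}
  DF(n5)={n3,n6}
  DF(n6)=∅

DF(n5) = ["n3", "n6"]

Answer: ["n3", "n6"]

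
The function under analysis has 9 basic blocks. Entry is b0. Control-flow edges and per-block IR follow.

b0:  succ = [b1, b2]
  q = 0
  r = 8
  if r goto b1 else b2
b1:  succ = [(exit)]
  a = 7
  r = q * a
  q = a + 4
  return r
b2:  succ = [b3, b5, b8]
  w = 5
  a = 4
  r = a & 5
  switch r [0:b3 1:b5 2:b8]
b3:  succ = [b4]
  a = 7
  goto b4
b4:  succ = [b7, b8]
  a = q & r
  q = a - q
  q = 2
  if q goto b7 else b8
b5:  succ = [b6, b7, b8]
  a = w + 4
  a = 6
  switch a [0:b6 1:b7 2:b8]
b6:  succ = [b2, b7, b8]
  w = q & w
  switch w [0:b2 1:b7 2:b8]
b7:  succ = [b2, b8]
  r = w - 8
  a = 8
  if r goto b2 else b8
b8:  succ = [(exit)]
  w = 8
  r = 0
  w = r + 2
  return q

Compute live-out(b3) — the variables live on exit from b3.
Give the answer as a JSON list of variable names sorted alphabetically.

def/use:
  b0: def={q,r} ue=∅
  b1: def={a,q,r} ue={q}
  b2: def={a,r,w} ue=∅
  b3: def={a} ue=∅
  b4: def={a,q} ue={q,r}
  b5: def={a} ue={w}
  b6: def={w} ue={q,w}
  b7: def={a,r} ue={w}
  b8: def={r,w} ue={q}

Backward fixpoint:
  live b0: ∅→{q}
  live b1: {q}→∅
  live b2: {q}→{q,r,w}
  live b3: {q,r,w}→{q,r,w}
  live b4: {q,r,w}→{q,w}
  live b5: {q,w}→{q,w}
  live b6: {q,w}→{q,w}
  live b7: {q,w}→{q}
  live b8: {q}→∅

live-out(b3) = ["q", "r", "w"]

Answer: ["q", "r", "w"]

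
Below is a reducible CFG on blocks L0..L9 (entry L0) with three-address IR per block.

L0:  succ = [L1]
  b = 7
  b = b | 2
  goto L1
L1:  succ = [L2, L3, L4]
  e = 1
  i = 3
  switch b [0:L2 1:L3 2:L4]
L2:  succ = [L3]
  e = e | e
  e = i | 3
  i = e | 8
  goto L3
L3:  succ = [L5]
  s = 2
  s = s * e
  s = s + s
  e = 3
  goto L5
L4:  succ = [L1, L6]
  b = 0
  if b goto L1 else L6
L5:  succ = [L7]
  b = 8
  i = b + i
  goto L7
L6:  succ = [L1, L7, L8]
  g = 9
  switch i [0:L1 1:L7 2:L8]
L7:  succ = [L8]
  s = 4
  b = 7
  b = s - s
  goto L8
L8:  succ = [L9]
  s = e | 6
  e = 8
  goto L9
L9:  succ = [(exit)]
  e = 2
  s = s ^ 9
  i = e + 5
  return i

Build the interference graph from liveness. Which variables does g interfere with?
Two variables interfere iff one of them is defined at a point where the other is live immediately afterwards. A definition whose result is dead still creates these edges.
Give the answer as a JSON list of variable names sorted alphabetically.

Answer: ["b", "e", "i"]

Analysis:
Per-block:
  L0: {b} / ∅
  L1: {e,i} / {b}
  L2: {e,i} / {e,i}
  L3: {e,s} / {e}
  L4: {b} / ∅
  L5: {b,i} / {i}
  L6: {g} / {i}
  L7: {b,s} / ∅
  L8: {e,s} / {e}
  L9: {e,i,s} / {s}

Liveness:
  L0 li=∅ lo={b}
  L1 li={b} lo={e,i}
  L2 li={e,i} lo={e,i}
  L3 li={e,i} lo={e,i}
  L4 li={e,i} lo={b,e,i}
  L5 li={e,i} lo={e}
  L6 li={b,e,i} lo={b,e}
  L7 li={e} lo={e}
  L8 li={e} lo={s}
  L9 li={s} lo=∅

Interference:
  b↔{e,g,i,s}
  e↔{b,g,i,s}
  g↔{b,e,i}
  i↔{b,e,g,s}
  s↔{b,e,i}

N(g) = ["b", "e", "i"]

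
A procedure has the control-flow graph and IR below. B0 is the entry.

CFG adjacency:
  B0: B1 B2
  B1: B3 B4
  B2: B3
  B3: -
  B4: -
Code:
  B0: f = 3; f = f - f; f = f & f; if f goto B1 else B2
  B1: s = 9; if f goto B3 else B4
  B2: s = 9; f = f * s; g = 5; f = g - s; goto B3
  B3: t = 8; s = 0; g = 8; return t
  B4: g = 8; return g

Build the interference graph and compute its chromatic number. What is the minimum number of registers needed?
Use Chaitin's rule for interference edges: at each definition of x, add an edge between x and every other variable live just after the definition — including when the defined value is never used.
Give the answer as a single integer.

Answer: 3

Working:
def/use:
  B0: {f} / ∅
  B1: {s} / {f}
  B2: {f,g,s} / {f}
  B3: {g,s,t} / ∅
  B4: {g} / ∅

Backward fixpoint:
  live B0: ∅→{f}
  live B1: {f}→∅
  live B2: {f}→∅
  live B3: ∅→∅
  live B4: ∅→∅

Conflict graph:
  f↔{s}
  g↔{s,t}
  s↔{f,g,t}
  t↔{g,s}

Colouring:
  lower bound: {g,s,t} mutually conflict ⇒ χ ≥ 3
  assign f→c1 g→c1 s→c0 t→c2 — no edge inside a register ⇒ χ ≤ 3
  χ = 3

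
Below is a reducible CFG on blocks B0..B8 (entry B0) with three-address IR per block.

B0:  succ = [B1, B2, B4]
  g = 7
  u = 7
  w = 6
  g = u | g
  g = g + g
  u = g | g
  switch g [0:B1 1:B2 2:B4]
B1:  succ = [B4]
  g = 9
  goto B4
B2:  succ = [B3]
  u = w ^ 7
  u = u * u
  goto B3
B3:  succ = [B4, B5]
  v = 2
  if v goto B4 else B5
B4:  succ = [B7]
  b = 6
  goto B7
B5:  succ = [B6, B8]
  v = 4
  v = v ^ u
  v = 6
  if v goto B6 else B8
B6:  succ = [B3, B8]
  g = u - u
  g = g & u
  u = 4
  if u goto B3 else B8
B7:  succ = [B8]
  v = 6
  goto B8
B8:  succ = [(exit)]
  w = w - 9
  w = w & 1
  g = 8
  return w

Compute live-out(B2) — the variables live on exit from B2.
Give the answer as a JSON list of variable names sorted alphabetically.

def/use:
  B0: def={g,u,w} ue=∅
  B1: def={g} ue=∅
  B2: def={u} ue={w}
  B3: def={v} ue=∅
  B4: def={b} ue=∅
  B5: def={v} ue={u}
  B6: def={g,u} ue={u}
  B7: def={v} ue=∅
  B8: def={g,w} ue={w}

Backward fixpoint:
  B0: in=∅ out={w}
  B1: in={w} out={w}
  B2: in={w} out={u,w}
  B3: in={u,w} out={u,w}
  B4: in={w} out={w}
  B5: in={u,w} out={u,w}
  B6: in={u,w} out={u,w}
  B7: in={w} out={w}
  B8: in={w} out=∅

live-out(B2) = ["u", "w"]

Answer: ["u", "w"]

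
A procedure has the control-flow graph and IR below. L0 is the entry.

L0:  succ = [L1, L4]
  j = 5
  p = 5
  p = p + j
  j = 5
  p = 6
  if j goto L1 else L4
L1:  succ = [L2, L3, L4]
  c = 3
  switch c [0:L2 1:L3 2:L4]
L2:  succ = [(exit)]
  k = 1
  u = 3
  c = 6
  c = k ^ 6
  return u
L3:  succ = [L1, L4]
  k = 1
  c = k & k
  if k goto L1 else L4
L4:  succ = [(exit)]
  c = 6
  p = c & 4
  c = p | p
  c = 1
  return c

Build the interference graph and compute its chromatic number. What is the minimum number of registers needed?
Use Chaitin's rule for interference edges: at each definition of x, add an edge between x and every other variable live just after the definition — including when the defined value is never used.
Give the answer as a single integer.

def/use:
  L0: {j,p} / ∅
  L1: {c} / ∅
  L2: {c,k,u} / ∅
  L3: {c,k} / ∅
  L4: {c,p} / ∅

Live sets:
  L0: in=∅ out=∅
  L1: in=∅ out=∅
  L2: in=∅ out=∅
  L3: in=∅ out=∅
  L4: in=∅ out=∅

Interfere edges:
  c — {k,u}
  j — {p}
  k — {c,u}
  p — {j}
  u — {c,k}

Chromatic number:
  clique {c,k,u} ⇒ need ≥ 3
  3-colouring: c0={c,j}  c1={k,p}  c2={u}
  χ = 3

Answer: 3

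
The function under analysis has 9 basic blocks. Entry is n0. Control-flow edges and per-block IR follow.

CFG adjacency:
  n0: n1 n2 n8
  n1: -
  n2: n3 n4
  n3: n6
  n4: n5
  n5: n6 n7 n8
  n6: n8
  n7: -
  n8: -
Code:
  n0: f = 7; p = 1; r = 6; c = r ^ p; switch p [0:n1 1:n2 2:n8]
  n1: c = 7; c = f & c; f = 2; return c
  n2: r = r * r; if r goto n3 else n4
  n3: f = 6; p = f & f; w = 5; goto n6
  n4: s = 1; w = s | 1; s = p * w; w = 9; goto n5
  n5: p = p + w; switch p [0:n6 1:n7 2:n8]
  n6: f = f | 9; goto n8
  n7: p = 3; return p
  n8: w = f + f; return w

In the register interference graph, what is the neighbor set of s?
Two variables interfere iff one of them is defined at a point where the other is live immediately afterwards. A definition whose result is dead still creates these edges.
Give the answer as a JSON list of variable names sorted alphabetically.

Answer: ["f", "p"]

Analysis:
Per-block:
  n0 def {c,f,p,r} use ∅
  n1 def {c,f} use {f}
  n2 def {r} use {r}
  n3 def {f,p,w} use ∅
  n4 def {s,w} use {p}
  n5 def {p} use {p,w}
  n6 def {f} use {f}
  n7 def {p} use ∅
  n8 def {w} use {f}

Liveness:
  n0: in=∅ out={f,p,r}
  n1: in={f} out=∅
  n2: in={f,p,r} out={f,p}
  n3: in=∅ out={f}
  n4: in={f,p} out={f,p,w}
  n5: in={f,p,w} out={f}
  n6: in={f} out={f}
  n7: in=∅ out=∅
  n8: in={f} out=∅

Interference:
  c: {f,p,r}
  f: {c,p,r,s,w}
  p: {c,f,r,s,w}
  r: {c,f,p}
  s: {f,p}
  w: {f,p}

N(s) = ["f", "p"]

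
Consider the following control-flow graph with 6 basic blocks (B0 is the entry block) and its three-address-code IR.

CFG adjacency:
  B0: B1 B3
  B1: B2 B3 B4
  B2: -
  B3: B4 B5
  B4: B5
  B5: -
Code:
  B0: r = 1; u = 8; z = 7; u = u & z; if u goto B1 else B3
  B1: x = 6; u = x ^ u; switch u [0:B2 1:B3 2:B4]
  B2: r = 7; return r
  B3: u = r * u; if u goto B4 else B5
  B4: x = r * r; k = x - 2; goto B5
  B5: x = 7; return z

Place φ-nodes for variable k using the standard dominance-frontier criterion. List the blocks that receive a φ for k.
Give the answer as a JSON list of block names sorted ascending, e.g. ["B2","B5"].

Answer: ["B5"]

Derivation:
idom tree: B1←B0 B2←B1 B3←B0 B4←B0 B5←B0
Dom∩ at merges:
  B3: preds {B0,B1}: {B0} ∩ {B0,B1} = {B0}; idom=B0
  B4: preds {B1,B3}: {B0,B1} ∩ {B0,B3} = {B0}; idom=B0
  B5: preds {B3,B4}: {B0,B3} ∩ {B0,B4} = {B0}; idom=B0

DF derivation:
  join B3 pred B0: · stop@B0
  join B3 pred B1: B1 stop@B0
  join B4 pred B1: B1 stop@B0
  join B4 pred B3: B3 stop@B0
  join B5 pred B3: B3 stop@B0
  join B5 pred B4: B4 stop@B0
  DF(B0)=∅
  DF(B1)={B3,B4}
  DF(B2)=∅
  DF(B3)={B4,B5}
  DF(B4)={B5}
  DF(B5)=∅

φ for k: defs {B4}
  DF⁺ = {B5}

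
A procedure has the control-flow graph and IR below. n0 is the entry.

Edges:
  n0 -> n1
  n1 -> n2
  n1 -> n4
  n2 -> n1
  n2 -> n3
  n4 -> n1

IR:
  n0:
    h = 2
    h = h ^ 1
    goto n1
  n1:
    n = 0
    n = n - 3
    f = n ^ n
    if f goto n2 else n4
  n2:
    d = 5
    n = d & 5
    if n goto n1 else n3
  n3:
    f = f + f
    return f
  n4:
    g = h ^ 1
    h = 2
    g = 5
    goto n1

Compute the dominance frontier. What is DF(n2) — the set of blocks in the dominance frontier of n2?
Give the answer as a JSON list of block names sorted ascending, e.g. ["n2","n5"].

Answer: ["n1"]

Analysis:
idom tree: n1←n0 n2←n1 n3←n2 n4←n1
Dom∩ at merges:
  n1: preds {n0,n2,n4}: {n0} ∩ {n0,n1,n2} ∩ {n0,n1,n4} = {n0}; idom=n0

DF derivation:
  n1←n0: walk · to n0
  n1←n2: walk n2→n1 to n0
  n1←n4: walk n4→n1 to n0
  n0: DF=∅
  n1: DF={n1}
  n2: DF={n1}
  n3: DF=∅
  n4: DF={n1}

DF(n2) = ["n1"]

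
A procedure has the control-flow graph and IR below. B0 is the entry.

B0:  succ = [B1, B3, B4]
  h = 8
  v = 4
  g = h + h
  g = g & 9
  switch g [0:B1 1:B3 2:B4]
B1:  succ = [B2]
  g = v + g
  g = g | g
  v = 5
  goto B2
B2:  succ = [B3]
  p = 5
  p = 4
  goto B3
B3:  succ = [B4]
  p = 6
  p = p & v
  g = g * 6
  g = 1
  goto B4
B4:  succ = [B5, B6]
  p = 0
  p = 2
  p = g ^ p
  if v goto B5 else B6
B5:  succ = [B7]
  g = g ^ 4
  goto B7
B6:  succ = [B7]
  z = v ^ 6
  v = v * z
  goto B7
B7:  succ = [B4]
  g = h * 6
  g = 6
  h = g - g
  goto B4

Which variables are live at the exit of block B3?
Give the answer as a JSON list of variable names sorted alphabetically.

Per-block:
  B0 def {g,h,v} use ∅
  B1 def {g,v} use {g,v}
  B2 def {p} use ∅
  B3 def {g,p} use {g,v}
  B4 def {p} use {g,v}
  B5 def {g} use {g}
  B6 def {v,z} use {v}
  B7 def {g,h} use {h}

Liveness:
  live B0: ∅→{g,h,v}
  live B1: {g,h,v}→{g,h,v}
  live B2: {g,h,v}→{g,h,v}
  live B3: {g,h,v}→{g,h,v}
  live B4: {g,h,v}→{g,h,v}
  live B5: {g,h,v}→{h,v}
  live B6: {h,v}→{h,v}
  live B7: {h,v}→{g,h,v}

live-out(B3) = ["g", "h", "v"]

Answer: ["g", "h", "v"]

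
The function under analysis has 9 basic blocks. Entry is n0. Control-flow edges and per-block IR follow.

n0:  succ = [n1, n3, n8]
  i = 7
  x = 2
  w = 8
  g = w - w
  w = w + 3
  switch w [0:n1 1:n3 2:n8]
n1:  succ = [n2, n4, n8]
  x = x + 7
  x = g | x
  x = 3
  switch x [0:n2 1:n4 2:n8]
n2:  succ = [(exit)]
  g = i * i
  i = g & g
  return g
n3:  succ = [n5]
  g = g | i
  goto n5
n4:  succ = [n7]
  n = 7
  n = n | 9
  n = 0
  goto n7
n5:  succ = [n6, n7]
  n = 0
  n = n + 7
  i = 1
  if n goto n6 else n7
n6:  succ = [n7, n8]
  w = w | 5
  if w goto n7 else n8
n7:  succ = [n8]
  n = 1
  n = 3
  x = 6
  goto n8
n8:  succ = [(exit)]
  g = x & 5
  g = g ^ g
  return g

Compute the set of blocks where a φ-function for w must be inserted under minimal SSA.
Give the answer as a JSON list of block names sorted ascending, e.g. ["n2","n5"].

idom tree: n1←n0 n2←n1 n3←n0 n4←n1 n5←n3 n6←n5 n7←n0 n8←n0
Join-block Dom:
  n7: preds {n4,n5,n6}: {n0,n1,n4} ∩ {n0,n3,n5} ∩ {n0,n3,n5,n6} = {n0}; idom=n0
  n8: preds {n0,n1,n6,n7}: {n0} ∩ {n0,n1} ∩ {n0,n3,n5,n6} ∩ {n0,n7} = {n0}; idom=n0

Frontier:
  n7←n4: walk n4→n1 to n0
  n7←n5: walk n5→n3 to n0
  n7←n6: walk n6→n5→n3 to n0
  n8←n0: walk · to n0
  n8←n1: walk n1 to n0
  n8←n6: walk n6→n5→n3 to n0
  n8←n7: walk n7 to n0
  n0 → ∅
  n1 → {n7,n8}
  n2 → ∅
  n3 → {n7,n8}
  n4 → {n7}
  n5 → {n7,n8}
  n6 → {n7,n8}
  n7 → {n8}
  n8 → ∅

φ for w: defs {n0,n6}
  DF⁺ = {n7,n8}

Answer: ["n7", "n8"]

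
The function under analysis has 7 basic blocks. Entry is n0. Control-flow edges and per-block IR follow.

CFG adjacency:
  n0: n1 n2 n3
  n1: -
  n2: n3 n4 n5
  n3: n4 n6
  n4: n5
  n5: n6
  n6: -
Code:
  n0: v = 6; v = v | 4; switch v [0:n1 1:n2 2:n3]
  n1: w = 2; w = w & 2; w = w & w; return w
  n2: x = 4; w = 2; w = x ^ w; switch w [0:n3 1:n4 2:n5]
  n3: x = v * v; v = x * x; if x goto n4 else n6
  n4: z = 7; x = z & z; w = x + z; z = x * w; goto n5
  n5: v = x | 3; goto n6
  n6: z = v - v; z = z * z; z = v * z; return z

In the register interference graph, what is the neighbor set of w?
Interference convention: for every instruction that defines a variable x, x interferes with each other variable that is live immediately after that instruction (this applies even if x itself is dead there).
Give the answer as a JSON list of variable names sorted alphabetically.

Answer: ["v", "x"]

Derivation:
Block summaries:
  n0 def {v} use ∅
  n1 def {w} use ∅
  n2 def {w,x} use ∅
  n3 def {v,x} use {v}
  n4 def {w,x,z} use ∅
  n5 def {v} use {x}
  n6 def {z} use {v}

Liveness:
  n0: in=∅ out={v}
  n1: in=∅ out=∅
  n2: in={v} out={v,x}
  n3: in={v} out={v}
  n4: in=∅ out={x}
  n5: in={x} out={v}
  n6: in={v} out=∅

Interfere edges:
  v — {w,x,z}
  w — {v,x}
  x — {v,w,z}
  z — {v,x}

N(w) = ["v", "x"]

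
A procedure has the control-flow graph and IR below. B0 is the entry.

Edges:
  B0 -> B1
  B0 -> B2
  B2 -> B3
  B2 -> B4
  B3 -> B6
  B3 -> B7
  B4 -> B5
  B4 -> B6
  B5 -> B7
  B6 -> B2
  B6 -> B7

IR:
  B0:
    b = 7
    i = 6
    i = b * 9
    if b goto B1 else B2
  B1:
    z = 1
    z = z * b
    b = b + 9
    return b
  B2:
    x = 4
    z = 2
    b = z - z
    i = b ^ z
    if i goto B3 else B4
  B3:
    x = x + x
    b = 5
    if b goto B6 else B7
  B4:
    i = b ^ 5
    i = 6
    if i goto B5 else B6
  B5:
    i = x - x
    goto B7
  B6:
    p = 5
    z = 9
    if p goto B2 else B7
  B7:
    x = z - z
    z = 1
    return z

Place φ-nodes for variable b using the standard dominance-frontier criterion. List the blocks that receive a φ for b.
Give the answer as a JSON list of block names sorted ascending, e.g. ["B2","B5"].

Answer: ["B2", "B6", "B7"]

Analysis:
idom tree: B1←B0 B2←B0 B3←B2 B4←B2 B5←B4 B6←B2 B7←B2
Join-block Dom:
  B2: preds {B0,B6}: {B0} ∩ {B0,B2,B6} = {B0}; idom=B0
  B6: preds {B3,B4}: {B0,B2,B3} ∩ {B0,B2,B4} = {B0,B2}; idom=B2
  B7: preds {B3,B5,B6}: {B0,B2,B3} ∩ {B0,B2,B4,B5} ∩ {B0,B2,B6} = {B0,B2}; idom=B2

DF derivation:
  join B2 pred B0: · stop@B0
  join B2 pred B6: B6→B2 stop@B0
  join B6 pred B3: B3 stop@B2
  join B6 pred B4: B4 stop@B2
  join B7 pred B3: B3 stop@B2
  join B7 pred B5: B5→B4 stop@B2
  join B7 pred B6: B6 stop@B2
  B0 → ∅
  B1 → ∅
  B2 → {B2}
  B3 → {B6,B7}
  B4 → {B6,B7}
  B5 → {B7}
  B6 → {B2,B7}
  B7 → ∅

φ for b: defs {B0,B1,B2,B3}
  DF⁺ = {B2,B6,B7}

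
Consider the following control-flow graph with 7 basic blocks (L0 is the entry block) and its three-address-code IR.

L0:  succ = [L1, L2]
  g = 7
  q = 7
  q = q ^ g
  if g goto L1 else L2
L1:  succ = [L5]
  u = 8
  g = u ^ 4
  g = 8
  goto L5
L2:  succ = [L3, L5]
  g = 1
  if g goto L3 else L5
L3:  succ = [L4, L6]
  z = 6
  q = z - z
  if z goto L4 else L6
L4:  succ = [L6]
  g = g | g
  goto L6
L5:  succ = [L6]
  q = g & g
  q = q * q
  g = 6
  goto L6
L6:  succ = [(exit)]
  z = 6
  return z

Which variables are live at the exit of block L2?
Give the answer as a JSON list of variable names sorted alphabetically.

Per-block:
  L0: {g,q} / ∅
  L1: {g,u} / ∅
  L2: {g} / ∅
  L3: {q,z} / ∅
  L4: {g} / {g}
  L5: {g,q} / {g}
  L6: {z} / ∅

Liveness:
  live L0: ∅→∅
  live L1: ∅→{g}
  live L2: ∅→{g}
  live L3: {g}→{g}
  live L4: {g}→∅
  live L5: {g}→∅
  live L6: ∅→∅

live-out(L2) = ["g"]

Answer: ["g"]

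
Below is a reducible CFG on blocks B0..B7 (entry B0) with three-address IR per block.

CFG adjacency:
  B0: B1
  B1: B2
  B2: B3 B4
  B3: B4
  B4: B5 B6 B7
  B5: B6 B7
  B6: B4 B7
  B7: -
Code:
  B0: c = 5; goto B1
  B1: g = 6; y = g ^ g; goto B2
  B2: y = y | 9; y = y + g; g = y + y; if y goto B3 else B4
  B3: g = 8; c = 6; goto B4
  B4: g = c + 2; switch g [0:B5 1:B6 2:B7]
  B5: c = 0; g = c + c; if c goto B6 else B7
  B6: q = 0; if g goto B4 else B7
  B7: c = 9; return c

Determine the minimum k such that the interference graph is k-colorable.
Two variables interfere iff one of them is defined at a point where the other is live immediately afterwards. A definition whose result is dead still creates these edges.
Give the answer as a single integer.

Answer: 3

Analysis:
def/use:
  B0: {c} / ∅
  B1: {g,y} / ∅
  B2: {g,y} / {g,y}
  B3: {c,g} / ∅
  B4: {g} / {c}
  B5: {c,g} / ∅
  B6: {q} / {g}
  B7: {c} / ∅

Backward fixpoint:
  B0 li=∅ lo={c}
  B1 li={c} lo={c,g,y}
  B2 li={c,g,y} lo={c}
  B3 li=∅ lo={c}
  B4 li={c} lo={c,g}
  B5 li=∅ lo={c,g}
  B6 li={c,g} lo={c}
  B7 li=∅ lo=∅

Interfere edges:
  c: {g,q,y}
  g: {c,q,y}
  q: {c,g}
  y: {c,g}

Chromatic number:
  clique {c,g,q} ⇒ need ≥ 3
  3-colouring: R0={c}  R1={g}  R2={q,y}
  χ = 3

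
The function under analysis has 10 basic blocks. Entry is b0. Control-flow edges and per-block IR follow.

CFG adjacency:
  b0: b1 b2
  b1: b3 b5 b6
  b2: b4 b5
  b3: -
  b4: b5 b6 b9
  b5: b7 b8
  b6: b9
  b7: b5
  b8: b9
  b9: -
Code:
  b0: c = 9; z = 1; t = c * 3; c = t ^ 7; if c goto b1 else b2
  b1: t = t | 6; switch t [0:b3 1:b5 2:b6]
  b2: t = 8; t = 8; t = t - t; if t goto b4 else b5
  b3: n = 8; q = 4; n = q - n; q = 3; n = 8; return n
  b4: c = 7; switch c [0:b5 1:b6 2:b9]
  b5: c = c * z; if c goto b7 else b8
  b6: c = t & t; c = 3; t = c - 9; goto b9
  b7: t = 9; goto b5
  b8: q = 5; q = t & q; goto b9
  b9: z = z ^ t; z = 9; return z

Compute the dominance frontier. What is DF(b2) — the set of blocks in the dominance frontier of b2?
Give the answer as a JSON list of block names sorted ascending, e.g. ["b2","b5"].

Answer: ["b5", "b6", "b9"]

Analysis:
idom tree: b1←b0 b2←b0 b3←b1 b4←b2 b5←b0 b6←b0 b7←b5 b8←b5 b9←b0
Dom∩ at merges:
  b5: preds {b1,b2,b4,b7}: {b0,b1} ∩ {b0,b2} ∩ {b0,b2,b4} ∩ {b0,b5,b7} = {b0}; idom=b0
  b6: preds {b1,b4}: {b0,b1} ∩ {b0,b2,b4} = {b0}; idom=b0
  b9: preds {b4,b6,b8}: {b0,b2,b4} ∩ {b0,b6} ∩ {b0,b5,b8} = {b0}; idom=b0

DF walk-up:
  b5←b1: walk b1 to b0
  b5←b2: walk b2 to b0
  b5←b4: walk b4→b2 to b0
  b5←b7: walk b7→b5 to b0
  b6←b1: walk b1 to b0
  b6←b4: walk b4→b2 to b0
  b9←b4: walk b4→b2 to b0
  b9←b6: walk b6 to b0
  b9←b8: walk b8→b5 to b0
  DF(b0)=∅
  DF(b1)={b5,b6}
  DF(b2)={b5,b6,b9}
  DF(b3)=∅
  DF(b4)={b5,b6,b9}
  DF(b5)={b5,b9}
  DF(b6)={b9}
  DF(b7)={b5}
  DF(b8)={b9}
  DF(b9)=∅

DF(b2) = ["b5", "b6", "b9"]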